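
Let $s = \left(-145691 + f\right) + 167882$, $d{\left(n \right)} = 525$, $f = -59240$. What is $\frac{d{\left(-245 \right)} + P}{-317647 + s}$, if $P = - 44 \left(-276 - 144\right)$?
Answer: $- \frac{6335}{118232} \approx -0.053581$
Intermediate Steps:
$s = -37049$ ($s = \left(-145691 - 59240\right) + 167882 = -204931 + 167882 = -37049$)
$P = 18480$ ($P = \left(-44\right) \left(-420\right) = 18480$)
$\frac{d{\left(-245 \right)} + P}{-317647 + s} = \frac{525 + 18480}{-317647 - 37049} = \frac{19005}{-354696} = 19005 \left(- \frac{1}{354696}\right) = - \frac{6335}{118232}$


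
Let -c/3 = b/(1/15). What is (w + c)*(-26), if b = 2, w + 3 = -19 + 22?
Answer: 2340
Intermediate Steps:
w = 0 (w = -3 + (-19 + 22) = -3 + 3 = 0)
c = -90 (c = -6/(1/15) = -6/1/15 = -6*15 = -3*30 = -90)
(w + c)*(-26) = (0 - 90)*(-26) = -90*(-26) = 2340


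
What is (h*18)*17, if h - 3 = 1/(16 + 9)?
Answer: 23256/25 ≈ 930.24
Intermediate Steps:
h = 76/25 (h = 3 + 1/(16 + 9) = 3 + 1/25 = 76/25 ≈ 3.0400)
(h*18)*17 = ((76/25)*18)*17 = (1368/25)*17 = 23256/25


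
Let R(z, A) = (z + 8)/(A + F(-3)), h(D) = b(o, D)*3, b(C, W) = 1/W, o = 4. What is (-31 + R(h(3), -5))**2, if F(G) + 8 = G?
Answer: 255025/256 ≈ 996.19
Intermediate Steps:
F(G) = -8 + G
h(D) = 3/D
R(z, A) = (8 + z)/(-11 + A) (R(z, A) = (z + 8)/(A + (-8 - 3)) = (8 + z)/(A - 11) = (8 + z)/(-11 + A))
(-31 + R(h(3), -5))**2 = (-31 + (8 + 3/3)/(-11 - 5))**2 = (-31 + (8 + 3*(1/3))/(-16))**2 = (-31 - (8 + 1)/16)**2 = (-31 - 1/16*9)**2 = (-31 - 9/16)**2 = (-505/16)**2 = 255025/256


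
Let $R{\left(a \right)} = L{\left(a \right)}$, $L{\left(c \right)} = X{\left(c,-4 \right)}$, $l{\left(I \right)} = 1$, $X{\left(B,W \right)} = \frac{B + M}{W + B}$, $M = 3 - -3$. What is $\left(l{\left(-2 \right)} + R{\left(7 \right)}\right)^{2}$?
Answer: $\frac{256}{9} \approx 28.444$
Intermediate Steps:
$M = 6$ ($M = 3 + 3 = 6$)
$X{\left(B,W \right)} = \frac{6 + B}{B + W}$ ($X{\left(B,W \right)} = \frac{B + 6}{W + B} = \frac{6 + B}{B + W}$)
$L{\left(c \right)} = \frac{6 + c}{-4 + c}$ ($L{\left(c \right)} = \frac{6 + c}{c - 4} = \frac{6 + c}{-4 + c}$)
$R{\left(a \right)} = \frac{6 + a}{-4 + a}$
$\left(l{\left(-2 \right)} + R{\left(7 \right)}\right)^{2} = \left(1 + \frac{6 + 7}{-4 + 7}\right)^{2} = \left(1 + \frac{1}{3} \cdot 13\right)^{2} = \left(1 + \frac{13}{3}\right)^{2} = \left(\frac{16}{3}\right)^{2} = \frac{256}{9}$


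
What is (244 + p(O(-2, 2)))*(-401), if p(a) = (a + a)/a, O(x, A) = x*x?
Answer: -98646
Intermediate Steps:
O(x, A) = x²
p(a) = 2 (p(a) = (2*a)/a = 2)
(244 + p(O(-2, 2)))*(-401) = (244 + 2)*(-401) = 246*(-401) = -98646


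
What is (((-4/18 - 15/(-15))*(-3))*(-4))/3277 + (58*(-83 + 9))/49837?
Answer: -40799216/489947547 ≈ -0.083273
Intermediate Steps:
(((-4/18 - 15/(-15))*(-3))*(-4))/3277 + (58*(-83 + 9))/49837 = (((-4*1/18 - 15*(-1/15))*(-3))*(-4))*(1/3277) + (58*(-74))*(1/49837) = (((-2/9 + 1)*(-3))*(-4))*(1/3277) - 4292*1/49837 = (((7/9)*(-3))*(-4))*(1/3277) - 4292/49837 = -7/3*(-4)*(1/3277) - 4292/49837 = (28/3)*(1/3277) - 4292/49837 = 28/9831 - 4292/49837 = -40799216/489947547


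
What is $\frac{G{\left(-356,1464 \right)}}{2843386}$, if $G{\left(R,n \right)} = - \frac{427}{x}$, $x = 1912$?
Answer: $- \frac{61}{776650576} \approx -7.8542 \cdot 10^{-8}$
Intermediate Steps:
$G{\left(R,n \right)} = - \frac{427}{1912}$
$\frac{G{\left(-356,1464 \right)}}{2843386} = - \frac{427}{1912 \cdot 2843386} = \left(- \frac{427}{1912}\right) \frac{1}{2843386} = - \frac{61}{776650576}$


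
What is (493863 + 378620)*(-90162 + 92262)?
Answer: 1832214300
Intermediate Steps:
(493863 + 378620)*(-90162 + 92262) = 872483*2100 = 1832214300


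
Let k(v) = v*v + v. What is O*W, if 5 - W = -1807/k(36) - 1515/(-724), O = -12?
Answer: -1028032/20091 ≈ -51.169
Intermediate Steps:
k(v) = v + v**2 (k(v) = v**2 + v = v + v**2)
W = 257008/60273 (W = 5 - (-1807*1/(36*(1 + 36)) - 1515/(-724)) = 5 - (-1807/(36*37) - 1515*(-1/724)) = 5 - (-1807/1332 + 1515/724) = 5 - 1*44357/60273 = 5 - 44357/60273 = 257008/60273 ≈ 4.2641)
O*W = -12*257008/60273 = -1028032/20091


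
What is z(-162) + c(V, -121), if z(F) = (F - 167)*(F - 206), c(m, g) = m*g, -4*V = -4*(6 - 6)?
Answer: 121072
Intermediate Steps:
V = 0 (V = -(-1)*(6 - 6) = -(-1)*0 = -1/4*0 = 0)
c(m, g) = g*m
z(F) = (-206 + F)*(-167 + F) (z(F) = (-167 + F)*(-206 + F) = (-206 + F)*(-167 + F))
z(-162) + c(V, -121) = (34402 + (-162)**2 - 373*(-162)) - 121*0 = (34402 + 26244 + 60426) + 0 = 121072 + 0 = 121072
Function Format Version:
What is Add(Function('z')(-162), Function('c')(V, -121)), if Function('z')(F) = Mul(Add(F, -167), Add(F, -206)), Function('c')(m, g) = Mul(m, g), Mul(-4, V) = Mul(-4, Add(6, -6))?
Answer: 121072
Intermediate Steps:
V = 0 (V = Mul(Rational(-1, 4), Mul(-4, Add(6, -6))) = Mul(Rational(-1, 4), Mul(-4, 0)) = Mul(Rational(-1, 4), 0) = 0)
Function('c')(m, g) = Mul(g, m)
Function('z')(F) = Mul(Add(-206, F), Add(-167, F)) (Function('z')(F) = Mul(Add(-167, F), Add(-206, F)) = Mul(Add(-206, F), Add(-167, F)))
Add(Function('z')(-162), Function('c')(V, -121)) = Add(Add(34402, Pow(-162, 2), Mul(-373, -162)), Mul(-121, 0)) = Add(Add(34402, 26244, 60426), 0) = Add(121072, 0) = 121072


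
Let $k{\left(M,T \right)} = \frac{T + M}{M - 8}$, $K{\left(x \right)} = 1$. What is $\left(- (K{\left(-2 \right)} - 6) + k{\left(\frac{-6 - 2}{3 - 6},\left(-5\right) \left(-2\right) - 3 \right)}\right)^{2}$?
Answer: $\frac{2601}{256} \approx 10.16$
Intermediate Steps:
$k{\left(M,T \right)} = \frac{M + T}{-8 + M}$
$\left(- (K{\left(-2 \right)} - 6) + k{\left(\frac{-6 - 2}{3 - 6},\left(-5\right) \left(-2\right) - 3 \right)}\right)^{2} = \left(- (1 - 6) + \frac{\frac{-6 - 2}{3 - 6} - -7}{-8 + \frac{-6 - 2}{3 - 6}}\right)^{2} = \left(\left(-1\right) \left(-5\right) + \frac{- \frac{8}{-3} + \left(10 - 3\right)}{-8 - \frac{8}{-3}}\right)^{2} = \left(5 + \frac{\left(-8\right) \left(- \frac{1}{3}\right) + 7}{-8 - - \frac{8}{3}}\right)^{2} = \left(5 + \frac{\frac{8}{3} + 7}{-8 + \frac{8}{3}}\right)^{2} = \left(5 + \frac{1}{- \frac{16}{3}} \cdot \frac{29}{3}\right)^{2} = \left(5 - \frac{29}{16}\right)^{2} = \left(\frac{51}{16}\right)^{2} = \frac{2601}{256}$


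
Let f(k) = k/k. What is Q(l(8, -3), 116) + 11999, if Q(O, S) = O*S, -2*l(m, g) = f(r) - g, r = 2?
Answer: 11767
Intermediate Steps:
f(k) = 1
l(m, g) = -½ + g/2 (l(m, g) = -(1 - g)/2 = -½ + g/2)
Q(l(8, -3), 116) + 11999 = (-½ + (½)*(-3))*116 + 11999 = (-½ - 3/2)*116 + 11999 = -2*116 + 11999 = -232 + 11999 = 11767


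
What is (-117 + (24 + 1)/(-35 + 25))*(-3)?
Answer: 717/2 ≈ 358.50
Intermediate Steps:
(-117 + (24 + 1)/(-35 + 25))*(-3) = (-117 + 25/(-10))*(-3) = (-117 + 25*(-⅒))*(-3) = (-117 - 5/2)*(-3) = -239/2*(-3) = 717/2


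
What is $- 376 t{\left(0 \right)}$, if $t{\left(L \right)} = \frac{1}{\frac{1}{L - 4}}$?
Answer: $1504$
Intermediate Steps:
$t{\left(L \right)} = -4 + L$ ($t{\left(L \right)} = \frac{1}{\frac{1}{-4 + L}} = -4 + L$)
$- 376 t{\left(0 \right)} = - 376 \left(-4 + 0\right) = \left(-376\right) \left(-4\right) = 1504$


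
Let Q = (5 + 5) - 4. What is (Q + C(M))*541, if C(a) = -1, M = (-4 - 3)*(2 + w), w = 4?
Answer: 2705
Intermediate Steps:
M = -42 (M = (-4 - 3)*(2 + 4) = -7*6 = -42)
Q = 6 (Q = 10 - 4 = 6)
(Q + C(M))*541 = (6 - 1)*541 = 5*541 = 2705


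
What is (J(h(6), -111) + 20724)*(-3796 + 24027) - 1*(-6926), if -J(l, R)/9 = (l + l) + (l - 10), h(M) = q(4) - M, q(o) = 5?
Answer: 421641197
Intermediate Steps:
h(M) = 5 - M
J(l, R) = 90 - 27*l (J(l, R) = -9*((l + l) + (l - 10)) = -9*(2*l + (-10 + l)) = -9*(-10 + 3*l) = 90 - 27*l)
(J(h(6), -111) + 20724)*(-3796 + 24027) - 1*(-6926) = ((90 - 27*(5 - 1*6)) + 20724)*(-3796 + 24027) - 1*(-6926) = ((90 - 27*(5 - 6)) + 20724)*20231 + 6926 = ((90 - 27*(-1)) + 20724)*20231 + 6926 = ((90 + 27) + 20724)*20231 + 6926 = (117 + 20724)*20231 + 6926 = 20841*20231 + 6926 = 421634271 + 6926 = 421641197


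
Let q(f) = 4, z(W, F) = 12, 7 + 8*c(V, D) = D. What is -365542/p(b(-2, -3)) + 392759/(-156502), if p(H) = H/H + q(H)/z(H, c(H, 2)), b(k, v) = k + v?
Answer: -21453216661/78251 ≈ -2.7416e+5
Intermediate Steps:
c(V, D) = -7/8 + D/8
p(H) = 4/3 (p(H) = H/H + 4/12 = 1 + 4*(1/12) = 1 + 1/3 = 4/3)
-365542/p(b(-2, -3)) + 392759/(-156502) = -365542/4/3 + 392759/(-156502) = -365542*3/4 + 392759*(-1/156502) = -548313/2 - 392759/156502 = -21453216661/78251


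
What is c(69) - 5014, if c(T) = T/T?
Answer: -5013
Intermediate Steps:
c(T) = 1
c(69) - 5014 = 1 - 5014 = -5013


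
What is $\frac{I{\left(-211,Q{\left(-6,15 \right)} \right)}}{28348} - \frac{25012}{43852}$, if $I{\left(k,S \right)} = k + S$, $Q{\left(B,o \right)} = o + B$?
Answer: $- \frac{4723015}{8178398} \approx -0.5775$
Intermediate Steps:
$Q{\left(B,o \right)} = B + o$
$I{\left(k,S \right)} = S + k$
$\frac{I{\left(-211,Q{\left(-6,15 \right)} \right)}}{28348} - \frac{25012}{43852} = \frac{\left(-6 + 15\right) - 211}{28348} - \frac{25012}{43852} = \left(9 - 211\right) \frac{1}{28348} - \frac{6253}{10963} = \left(-202\right) \frac{1}{28348} - \frac{6253}{10963} = - \frac{101}{14174} - \frac{6253}{10963} = - \frac{4723015}{8178398}$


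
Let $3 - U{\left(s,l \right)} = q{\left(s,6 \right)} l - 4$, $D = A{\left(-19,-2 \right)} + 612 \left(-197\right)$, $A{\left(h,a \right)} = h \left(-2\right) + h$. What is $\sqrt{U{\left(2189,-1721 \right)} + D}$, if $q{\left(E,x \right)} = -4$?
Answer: $3 i \sqrt{14158} \approx 356.96 i$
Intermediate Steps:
$A{\left(h,a \right)} = - h$ ($A{\left(h,a \right)} = - 2 h + h = - h$)
$D = -120545$ ($D = \left(-1\right) \left(-19\right) + 612 \left(-197\right) = 19 - 120564 = -120545$)
$U{\left(s,l \right)} = 7 + 4 l$ ($U{\left(s,l \right)} = 3 - \left(- 4 l - 4\right) = 3 - \left(-4 - 4 l\right) = 3 + \left(4 + 4 l\right) = 7 + 4 l$)
$\sqrt{U{\left(2189,-1721 \right)} + D} = \sqrt{\left(7 + 4 \left(-1721\right)\right) - 120545} = \sqrt{\left(7 - 6884\right) - 120545} = \sqrt{-6877 - 120545} = \sqrt{-127422} = 3 i \sqrt{14158}$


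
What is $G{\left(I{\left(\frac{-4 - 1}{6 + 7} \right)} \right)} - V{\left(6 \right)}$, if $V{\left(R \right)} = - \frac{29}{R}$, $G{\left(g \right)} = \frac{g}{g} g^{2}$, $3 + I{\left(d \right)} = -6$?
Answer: $\frac{515}{6} \approx 85.833$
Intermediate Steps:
$I{\left(d \right)} = -9$ ($I{\left(d \right)} = -3 - 6 = -9$)
$G{\left(g \right)} = g^{2}$ ($G{\left(g \right)} = 1 g^{2} = g^{2}$)
$G{\left(I{\left(\frac{-4 - 1}{6 + 7} \right)} \right)} - V{\left(6 \right)} = \left(-9\right)^{2} - - \frac{29}{6} = 81 - \left(-29\right) \frac{1}{6} = 81 - - \frac{29}{6} = 81 + \frac{29}{6} = \frac{515}{6}$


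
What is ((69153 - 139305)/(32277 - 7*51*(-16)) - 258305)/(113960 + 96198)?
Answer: -3270939599/2661230754 ≈ -1.2291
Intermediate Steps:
((69153 - 139305)/(32277 - 7*51*(-16)) - 258305)/(113960 + 96198) = (-70152/(32277 - 357*(-16)) - 258305)/210158 = (-70152/(32277 + 5712) - 258305)*(1/210158) = (-70152/37989 - 258305)*(1/210158) = (-70152*1/37989 - 258305)*(1/210158) = (-23384/12663 - 258305)*(1/210158) = -3270939599/12663*1/210158 = -3270939599/2661230754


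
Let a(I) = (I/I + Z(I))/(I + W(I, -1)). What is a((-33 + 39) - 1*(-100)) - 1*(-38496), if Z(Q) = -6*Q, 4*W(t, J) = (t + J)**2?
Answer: 440738164/11449 ≈ 38496.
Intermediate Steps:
W(t, J) = (J + t)**2/4 (W(t, J) = (t + J)**2/4 = (J + t)**2/4)
a(I) = (1 - 6*I)/(I + (-1 + I)**2/4) (a(I) = (I/I - 6*I)/(I + (-1 + I)**2/4) = (1 - 6*I)/(I + (-1 + I)**2/4))
a((-33 + 39) - 1*(-100)) - 1*(-38496) = 4*(1 - 6*((-33 + 39) - 1*(-100)))/((-1 + ((-33 + 39) - 1*(-100)))**2 + 4*((-33 + 39) - 1*(-100))) - 1*(-38496) = 4*(1 - 6*(6 + 100))/((-1 + (6 + 100))**2 + 4*(6 + 100)) + 38496 = 4*(1 - 6*106)/((-1 + 106)**2 + 4*106) + 38496 = 4*(1 - 636)/(105**2 + 424) + 38496 = 4*(-635)/(11025 + 424) + 38496 = 4*(-635)/11449 + 38496 = 4*(1/11449)*(-635) + 38496 = -2540/11449 + 38496 = 440738164/11449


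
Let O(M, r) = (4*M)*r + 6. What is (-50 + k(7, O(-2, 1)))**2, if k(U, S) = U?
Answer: 1849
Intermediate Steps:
O(M, r) = 6 + 4*M*r (O(M, r) = 4*M*r + 6 = 6 + 4*M*r)
(-50 + k(7, O(-2, 1)))**2 = (-50 + 7)**2 = (-43)**2 = 1849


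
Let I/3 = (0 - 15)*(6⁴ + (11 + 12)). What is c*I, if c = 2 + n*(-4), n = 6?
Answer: 1305810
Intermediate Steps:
I = -59355 (I = 3*((0 - 15)*(6⁴ + (11 + 12))) = 3*(-15*(1296 + 23)) = 3*(-15*1319) = 3*(-19785) = -59355)
c = -22 (c = 2 + 6*(-4) = 2 - 24 = -22)
c*I = -22*(-59355) = 1305810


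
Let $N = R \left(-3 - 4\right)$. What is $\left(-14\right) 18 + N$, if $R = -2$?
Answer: $-238$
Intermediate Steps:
$N = 14$ ($N = - 2 \left(-3 - 4\right) = \left(-2\right) \left(-7\right) = 14$)
$\left(-14\right) 18 + N = \left(-14\right) 18 + 14 = -252 + 14 = -238$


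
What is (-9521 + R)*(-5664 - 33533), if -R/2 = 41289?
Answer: 3610004503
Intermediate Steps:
R = -82578 (R = -2*41289 = -82578)
(-9521 + R)*(-5664 - 33533) = (-9521 - 82578)*(-5664 - 33533) = -92099*(-39197) = 3610004503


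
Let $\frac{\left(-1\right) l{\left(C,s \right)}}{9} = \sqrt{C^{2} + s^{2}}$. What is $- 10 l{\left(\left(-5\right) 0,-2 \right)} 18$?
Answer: $3240$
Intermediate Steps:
$l{\left(C,s \right)} = - 9 \sqrt{C^{2} + s^{2}}$
$- 10 l{\left(\left(-5\right) 0,-2 \right)} 18 = - 10 \left(- 9 \sqrt{\left(\left(-5\right) 0\right)^{2} + \left(-2\right)^{2}}\right) 18 = - 10 \left(- 9 \sqrt{0^{2} + 4}\right) 18 = - 10 \left(- 9 \sqrt{0 + 4}\right) 18 = - 10 \left(- 9 \sqrt{4}\right) 18 = - 10 \left(\left(-9\right) 2\right) 18 = \left(-10\right) \left(-18\right) 18 = 180 \cdot 18 = 3240$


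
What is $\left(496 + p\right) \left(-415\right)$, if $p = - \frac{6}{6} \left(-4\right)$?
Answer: $-207500$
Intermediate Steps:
$p = 4$ ($p = \left(-6\right) \frac{1}{6} \left(-4\right) = \left(-1\right) \left(-4\right) = 4$)
$\left(496 + p\right) \left(-415\right) = \left(496 + 4\right) \left(-415\right) = 500 \left(-415\right) = -207500$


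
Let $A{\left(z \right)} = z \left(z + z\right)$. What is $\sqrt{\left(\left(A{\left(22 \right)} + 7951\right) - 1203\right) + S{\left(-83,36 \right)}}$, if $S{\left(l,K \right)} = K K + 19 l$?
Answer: $\sqrt{7435} \approx 86.226$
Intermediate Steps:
$A{\left(z \right)} = 2 z^{2}$ ($A{\left(z \right)} = z 2 z = 2 z^{2}$)
$S{\left(l,K \right)} = K^{2} + 19 l$
$\sqrt{\left(\left(A{\left(22 \right)} + 7951\right) - 1203\right) + S{\left(-83,36 \right)}} = \sqrt{\left(\left(2 \cdot 22^{2} + 7951\right) - 1203\right) + \left(36^{2} + 19 \left(-83\right)\right)} = \sqrt{\left(\left(2 \cdot 484 + 7951\right) - 1203\right) + \left(1296 - 1577\right)} = \sqrt{\left(\left(968 + 7951\right) - 1203\right) - 281} = \sqrt{\left(8919 - 1203\right) - 281} = \sqrt{7716 - 281} = \sqrt{7435}$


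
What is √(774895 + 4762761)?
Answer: 2*√1384414 ≈ 2353.2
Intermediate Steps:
√(774895 + 4762761) = √5537656 = 2*√1384414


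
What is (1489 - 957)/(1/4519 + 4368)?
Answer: 2404108/19738993 ≈ 0.12179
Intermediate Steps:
(1489 - 957)/(1/4519 + 4368) = 532/(1/4519 + 4368) = 532/(19738993/4519) = 532*(4519/19738993) = 2404108/19738993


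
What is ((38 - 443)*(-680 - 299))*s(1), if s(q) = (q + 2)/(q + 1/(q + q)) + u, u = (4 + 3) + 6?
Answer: 5947425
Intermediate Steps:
u = 13 (u = 7 + 6 = 13)
s(q) = 13 + (2 + q)/(q + 1/(2*q)) (s(q) = (q + 2)/(q + 1/(q + q)) + 13 = (2 + q)/(q + 1/(2*q)) + 13 = 13 + (2 + q)/(q + 1/(2*q)))
((38 - 443)*(-680 - 299))*s(1) = ((38 - 443)*(-680 - 299))*((13 + 4*1 + 28*1²)/(1 + 2*1²)) = (-405*(-979))*((13 + 4 + 28*1)/(1 + 2*1)) = 396495*((13 + 4 + 28)/(1 + 2)) = 396495*(45/3) = 396495*((⅓)*45) = 396495*15 = 5947425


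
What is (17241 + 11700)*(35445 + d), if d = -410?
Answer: 1013947935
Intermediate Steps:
(17241 + 11700)*(35445 + d) = (17241 + 11700)*(35445 - 410) = 28941*35035 = 1013947935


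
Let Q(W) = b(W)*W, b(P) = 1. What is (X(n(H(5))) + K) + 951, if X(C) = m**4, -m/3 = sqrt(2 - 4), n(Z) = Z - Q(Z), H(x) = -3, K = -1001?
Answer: 274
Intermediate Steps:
Q(W) = W (Q(W) = 1*W = W)
n(Z) = 0 (n(Z) = Z - Z = 0)
m = -3*I*sqrt(2) (m = -3*sqrt(2 - 4) = -3*I*sqrt(2) ≈ -4.2426*I)
X(C) = 324 (X(C) = (-3*I*sqrt(2))**4 = 324)
(X(n(H(5))) + K) + 951 = (324 - 1001) + 951 = -677 + 951 = 274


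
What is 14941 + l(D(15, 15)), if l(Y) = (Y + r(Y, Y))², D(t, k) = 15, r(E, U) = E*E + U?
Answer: 79966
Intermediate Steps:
r(E, U) = U + E² (r(E, U) = E² + U = U + E²)
l(Y) = (Y² + 2*Y)² (l(Y) = (Y + (Y + Y²))² = (Y² + 2*Y)²)
14941 + l(D(15, 15)) = 14941 + 15²*(2 + 15)² = 14941 + 225*17² = 14941 + 225*289 = 14941 + 65025 = 79966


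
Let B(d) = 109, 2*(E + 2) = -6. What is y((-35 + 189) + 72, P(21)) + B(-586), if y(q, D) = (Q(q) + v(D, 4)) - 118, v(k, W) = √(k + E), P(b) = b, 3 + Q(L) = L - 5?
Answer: 213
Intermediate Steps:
E = -5 (E = -2 + (½)*(-6) = -2 - 3 = -5)
Q(L) = -8 + L (Q(L) = -3 + (L - 5) = -3 + (-5 + L) = -8 + L)
v(k, W) = √(-5 + k) (v(k, W) = √(k - 5) = √(-5 + k))
y(q, D) = -126 + q + √(-5 + D) (y(q, D) = ((-8 + q) + √(-5 + D)) - 118 = (-8 + q + √(-5 + D)) - 118 = -126 + q + √(-5 + D))
y((-35 + 189) + 72, P(21)) + B(-586) = (-126 + ((-35 + 189) + 72) + √(-5 + 21)) + 109 = (-126 + (154 + 72) + √16) + 109 = (-126 + 226 + 4) + 109 = 104 + 109 = 213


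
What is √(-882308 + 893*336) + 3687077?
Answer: 3687077 + 2*I*√145565 ≈ 3.6871e+6 + 763.06*I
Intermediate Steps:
√(-882308 + 893*336) + 3687077 = √(-882308 + 300048) + 3687077 = √(-582260) + 3687077 = 2*I*√145565 + 3687077 = 3687077 + 2*I*√145565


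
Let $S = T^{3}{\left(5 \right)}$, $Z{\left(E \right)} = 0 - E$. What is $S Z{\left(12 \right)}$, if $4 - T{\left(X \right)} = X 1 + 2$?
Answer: $324$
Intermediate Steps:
$Z{\left(E \right)} = - E$
$T{\left(X \right)} = 2 - X$ ($T{\left(X \right)} = 4 - \left(X 1 + 2\right) = 4 - \left(X + 2\right) = 4 - \left(2 + X\right) = 2 - X$)
$S = -27$ ($S = \left(2 - 5\right)^{3} = \left(-3\right)^{3} = -27$)
$S Z{\left(12 \right)} = - 27 \left(\left(-1\right) 12\right) = \left(-27\right) \left(-12\right) = 324$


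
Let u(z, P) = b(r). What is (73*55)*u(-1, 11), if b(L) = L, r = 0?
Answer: 0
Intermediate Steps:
u(z, P) = 0
(73*55)*u(-1, 11) = (73*55)*0 = 4015*0 = 0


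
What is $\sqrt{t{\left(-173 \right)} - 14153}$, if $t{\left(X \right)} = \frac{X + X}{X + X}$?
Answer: $2 i \sqrt{3538} \approx 118.96 i$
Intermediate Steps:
$t{\left(X \right)} = 1$ ($t{\left(X \right)} = \frac{2 X}{2 X} = 2 X \frac{1}{2 X} = 1$)
$\sqrt{t{\left(-173 \right)} - 14153} = \sqrt{1 - 14153} = \sqrt{-14152} = 2 i \sqrt{3538}$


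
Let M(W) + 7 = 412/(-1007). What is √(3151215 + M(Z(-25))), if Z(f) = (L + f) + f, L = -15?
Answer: 18*√9862589217/1007 ≈ 1775.2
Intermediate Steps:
Z(f) = -15 + 2*f (Z(f) = (-15 + f) + f = -15 + 2*f)
M(W) = -7461/1007 (M(W) = -7 + 412/(-1007) = -7 + 412*(-1/1007) = -7 - 412/1007 = -7461/1007)
√(3151215 + M(Z(-25))) = √(3151215 - 7461/1007) = √(3173266044/1007) = 18*√9862589217/1007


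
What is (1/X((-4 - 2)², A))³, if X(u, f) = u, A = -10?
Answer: 1/46656 ≈ 2.1433e-5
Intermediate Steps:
(1/X((-4 - 2)², A))³ = (1/((-4 - 2)²))³ = (1/((-6)²))³ = (1/36)³ = 1/46656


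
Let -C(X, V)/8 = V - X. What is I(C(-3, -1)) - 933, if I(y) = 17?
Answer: -916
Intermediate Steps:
C(X, V) = -8*V + 8*X (C(X, V) = -8*(V - X) = -8*V + 8*X)
I(C(-3, -1)) - 933 = 17 - 933 = -916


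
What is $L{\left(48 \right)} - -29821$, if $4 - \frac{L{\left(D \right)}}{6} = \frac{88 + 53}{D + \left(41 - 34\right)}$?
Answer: $\frac{1640629}{55} \approx 29830.0$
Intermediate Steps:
$L{\left(D \right)} = 24 - \frac{846}{7 + D}$ ($L{\left(D \right)} = 24 - 6 \frac{88 + 53}{D + \left(41 - 34\right)} = 24 - 6 \frac{141}{D + 7} = 24 - 6 \frac{141}{7 + D} = 24 - \frac{846}{7 + D}$)
$L{\left(48 \right)} - -29821 = \frac{6 \left(-113 + 4 \cdot 48\right)}{7 + 48} - -29821 = \frac{6 \left(-113 + 192\right)}{55} + 29821 = 6 \cdot \frac{1}{55} \cdot 79 + 29821 = \frac{474}{55} + 29821 = \frac{1640629}{55}$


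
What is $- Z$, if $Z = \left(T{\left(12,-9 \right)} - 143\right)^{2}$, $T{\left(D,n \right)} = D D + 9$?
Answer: $-100$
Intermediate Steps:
$T{\left(D,n \right)} = 9 + D^{2}$ ($T{\left(D,n \right)} = D^{2} + 9 = 9 + D^{2}$)
$Z = 100$ ($Z = \left(\left(9 + 12^{2}\right) - 143\right)^{2} = \left(\left(9 + 144\right) - 143\right)^{2} = \left(153 - 143\right)^{2} = 10^{2} = 100$)
$- Z = \left(-1\right) 100 = -100$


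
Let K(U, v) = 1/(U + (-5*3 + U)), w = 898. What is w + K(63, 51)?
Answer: 99679/111 ≈ 898.01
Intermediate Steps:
K(U, v) = 1/(-15 + 2*U) (K(U, v) = 1/(U + (-15 + U)) = 1/(-15 + 2*U))
w + K(63, 51) = 898 + 1/(-15 + 2*63) = 898 + 1/(-15 + 126) = 898 + 1/111 = 99679/111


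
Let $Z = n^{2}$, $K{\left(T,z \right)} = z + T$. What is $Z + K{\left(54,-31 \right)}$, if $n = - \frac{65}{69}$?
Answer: $\frac{113728}{4761} \approx 23.887$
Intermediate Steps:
$K{\left(T,z \right)} = T + z$
$n = - \frac{65}{69}$ ($n = \left(-65\right) \frac{1}{69} = - \frac{65}{69} \approx -0.94203$)
$Z = \frac{4225}{4761}$ ($Z = \left(- \frac{65}{69}\right)^{2} = \frac{4225}{4761} \approx 0.88742$)
$Z + K{\left(54,-31 \right)} = \frac{4225}{4761} + \left(54 - 31\right) = \frac{4225}{4761} + 23 = \frac{113728}{4761}$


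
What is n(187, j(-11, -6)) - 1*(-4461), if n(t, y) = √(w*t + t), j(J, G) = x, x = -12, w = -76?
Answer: 4461 + 5*I*√561 ≈ 4461.0 + 118.43*I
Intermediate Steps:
j(J, G) = -12
n(t, y) = 5*√3*√(-t) (n(t, y) = √(-76*t + t) = √(-75*t) = 5*√3*√(-t))
n(187, j(-11, -6)) - 1*(-4461) = 5*√3*√(-1*187) - 1*(-4461) = 5*√3*√(-187) + 4461 = 5*√3*(I*√187) + 4461 = 5*I*√561 + 4461 = 4461 + 5*I*√561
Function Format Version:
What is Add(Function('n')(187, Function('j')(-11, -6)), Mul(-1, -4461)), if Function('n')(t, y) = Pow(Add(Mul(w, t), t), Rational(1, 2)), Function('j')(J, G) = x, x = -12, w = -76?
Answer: Add(4461, Mul(5, I, Pow(561, Rational(1, 2)))) ≈ Add(4461.0, Mul(118.43, I))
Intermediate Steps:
Function('j')(J, G) = -12
Function('n')(t, y) = Mul(5, Pow(3, Rational(1, 2)), Pow(Mul(-1, t), Rational(1, 2))) (Function('n')(t, y) = Pow(Add(Mul(-76, t), t), Rational(1, 2)) = Pow(Mul(-75, t), Rational(1, 2)) = Mul(5, Pow(3, Rational(1, 2)), Pow(Mul(-1, t), Rational(1, 2))))
Add(Function('n')(187, Function('j')(-11, -6)), Mul(-1, -4461)) = Add(Mul(5, Pow(3, Rational(1, 2)), Pow(Mul(-1, 187), Rational(1, 2))), Mul(-1, -4461)) = Add(Mul(5, Pow(3, Rational(1, 2)), Pow(-187, Rational(1, 2))), 4461) = Add(Mul(5, Pow(3, Rational(1, 2)), Mul(I, Pow(187, Rational(1, 2)))), 4461) = Add(Mul(5, I, Pow(561, Rational(1, 2))), 4461) = Add(4461, Mul(5, I, Pow(561, Rational(1, 2))))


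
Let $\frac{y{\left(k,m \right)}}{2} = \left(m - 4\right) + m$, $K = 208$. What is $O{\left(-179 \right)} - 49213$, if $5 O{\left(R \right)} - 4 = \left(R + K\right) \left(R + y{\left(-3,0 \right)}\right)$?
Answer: $- \frac{251484}{5} \approx -50297.0$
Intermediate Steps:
$y{\left(k,m \right)} = -8 + 4 m$ ($y{\left(k,m \right)} = 2 \left(\left(m - 4\right) + m\right) = 2 \left(\left(-4 + m\right) + m\right) = 2 \left(-4 + 2 m\right) = -8 + 4 m$)
$O{\left(R \right)} = \frac{4}{5} + \frac{\left(-8 + R\right) \left(208 + R\right)}{5}$ ($O{\left(R \right)} = \frac{4}{5} + \frac{\left(R + 208\right) \left(R + \left(-8 + 4 \cdot 0\right)\right)}{5} = \frac{4}{5} + \frac{\left(208 + R\right) \left(R + \left(-8 + 0\right)\right)}{5} = \frac{4}{5} + \frac{\left(208 + R\right) \left(R - 8\right)}{5} = \frac{4}{5} + \frac{\left(208 + R\right) \left(-8 + R\right)}{5} = \frac{4}{5} + \frac{\left(-8 + R\right) \left(208 + R\right)}{5}$)
$O{\left(-179 \right)} - 49213 = \left(-332 + 40 \left(-179\right) + \frac{\left(-179\right)^{2}}{5}\right) - 49213 = \left(-332 - 7160 + \frac{1}{5} \cdot 32041\right) - 49213 = \left(-332 - 7160 + \frac{32041}{5}\right) - 49213 = - \frac{5419}{5} - 49213 = - \frac{251484}{5}$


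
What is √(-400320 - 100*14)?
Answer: 22*I*√830 ≈ 633.81*I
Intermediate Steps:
√(-400320 - 100*14) = √(-400320 - 1400) = √(-401720) = 22*I*√830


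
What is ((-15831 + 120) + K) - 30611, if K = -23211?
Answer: -69533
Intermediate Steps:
((-15831 + 120) + K) - 30611 = ((-15831 + 120) - 23211) - 30611 = (-15711 - 23211) - 30611 = -38922 - 30611 = -69533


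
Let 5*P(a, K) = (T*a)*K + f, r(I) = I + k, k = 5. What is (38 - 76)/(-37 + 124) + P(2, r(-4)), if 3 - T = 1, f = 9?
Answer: 941/435 ≈ 2.1632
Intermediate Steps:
r(I) = 5 + I (r(I) = I + 5 = 5 + I)
T = 2 (T = 3 - 1*1 = 3 - 1 = 2)
P(a, K) = 9/5 + 2*K*a/5 (P(a, K) = ((2*a)*K + 9)/5 = (2*K*a + 9)/5 = (9 + 2*K*a)/5 = 9/5 + 2*K*a/5)
(38 - 76)/(-37 + 124) + P(2, r(-4)) = (38 - 76)/(-37 + 124) + (9/5 + (2/5)*(5 - 4)*2) = -38/87 + (9/5 + (2/5)*1*2) = (1/87)*(-38) + (9/5 + 4/5) = -38/87 + 13/5 = 941/435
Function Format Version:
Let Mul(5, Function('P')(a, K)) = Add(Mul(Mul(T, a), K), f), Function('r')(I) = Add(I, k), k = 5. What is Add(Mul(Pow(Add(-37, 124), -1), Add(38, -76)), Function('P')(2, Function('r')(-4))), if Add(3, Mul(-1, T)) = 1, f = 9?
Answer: Rational(941, 435) ≈ 2.1632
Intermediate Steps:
Function('r')(I) = Add(5, I) (Function('r')(I) = Add(I, 5) = Add(5, I))
T = 2 (T = Add(3, Mul(-1, 1)) = Add(3, -1) = 2)
Function('P')(a, K) = Add(Rational(9, 5), Mul(Rational(2, 5), K, a)) (Function('P')(a, K) = Mul(Rational(1, 5), Add(Mul(Mul(2, a), K), 9)) = Mul(Rational(1, 5), Add(Mul(2, K, a), 9)) = Mul(Rational(1, 5), Add(9, Mul(2, K, a))) = Add(Rational(9, 5), Mul(Rational(2, 5), K, a)))
Add(Mul(Pow(Add(-37, 124), -1), Add(38, -76)), Function('P')(2, Function('r')(-4))) = Add(Mul(Pow(Add(-37, 124), -1), Add(38, -76)), Add(Rational(9, 5), Mul(Rational(2, 5), Add(5, -4), 2))) = Add(Mul(Pow(87, -1), -38), Add(Rational(9, 5), Mul(Rational(2, 5), 1, 2))) = Add(Mul(Rational(1, 87), -38), Add(Rational(9, 5), Rational(4, 5))) = Add(Rational(-38, 87), Rational(13, 5)) = Rational(941, 435)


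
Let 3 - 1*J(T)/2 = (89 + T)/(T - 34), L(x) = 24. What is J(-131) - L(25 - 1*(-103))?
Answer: -1018/55 ≈ -18.509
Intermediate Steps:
J(T) = 6 - 2*(89 + T)/(-34 + T) (J(T) = 6 - 2*(89 + T)/(T - 34) = 6 - 2*(89 + T)/(-34 + T))
J(-131) - L(25 - 1*(-103)) = 2*(-191 + 2*(-131))/(-34 - 131) - 1*24 = 2*(-191 - 262)/(-165) - 24 = 2*(-1/165)*(-453) - 24 = 302/55 - 24 = -1018/55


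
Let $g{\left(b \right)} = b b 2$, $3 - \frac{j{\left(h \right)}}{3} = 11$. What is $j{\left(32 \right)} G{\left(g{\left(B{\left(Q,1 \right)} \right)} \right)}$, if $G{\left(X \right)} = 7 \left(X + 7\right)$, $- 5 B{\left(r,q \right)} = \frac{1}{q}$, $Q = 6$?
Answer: $- \frac{29736}{25} \approx -1189.4$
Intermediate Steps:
$B{\left(r,q \right)} = - \frac{1}{5 q}$
$j{\left(h \right)} = -24$ ($j{\left(h \right)} = 9 - 33 = -24$)
$g{\left(b \right)} = 2 b^{2}$ ($g{\left(b \right)} = b^{2} \cdot 2 = 2 b^{2}$)
$G{\left(X \right)} = 49 + 7 X$ ($G{\left(X \right)} = 7 \left(7 + X\right) = 49 + 7 X$)
$j{\left(32 \right)} G{\left(g{\left(B{\left(Q,1 \right)} \right)} \right)} = - 24 \left(49 + 7 \cdot 2 \left(- \frac{1}{5 \cdot 1}\right)^{2}\right) = - 24 \left(49 + 7 \cdot 2 \left(\left(- \frac{1}{5}\right) 1\right)^{2}\right) = - 24 \left(49 + 7 \cdot 2 \left(- \frac{1}{5}\right)^{2}\right) = - 24 \left(49 + 7 \cdot 2 \cdot \frac{1}{25}\right) = - 24 \left(49 + 7 \cdot \frac{2}{25}\right) = - 24 \left(49 + \frac{14}{25}\right) = \left(-24\right) \frac{1239}{25} = - \frac{29736}{25}$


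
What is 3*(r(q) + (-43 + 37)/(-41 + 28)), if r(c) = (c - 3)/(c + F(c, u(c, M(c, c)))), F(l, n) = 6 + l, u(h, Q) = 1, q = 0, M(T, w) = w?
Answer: -3/26 ≈ -0.11538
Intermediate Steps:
r(c) = (-3 + c)/(6 + 2*c) (r(c) = (c - 3)/(c + (6 + c)) = (-3 + c)/(6 + 2*c))
3*(r(q) + (-43 + 37)/(-41 + 28)) = 3*((-3 + 0)/(2*(3 + 0)) + (-43 + 37)/(-41 + 28)) = 3*((½)*(-3)/3 - 6/(-13)) = 3*((½)*(⅓)*(-3) - 6*(-1/13)) = 3*(-½ + 6/13) = 3*(-1/26) = -3/26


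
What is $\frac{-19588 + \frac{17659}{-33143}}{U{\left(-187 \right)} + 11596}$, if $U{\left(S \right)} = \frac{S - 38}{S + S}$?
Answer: $- \frac{22073573262}{13067769677} \approx -1.6892$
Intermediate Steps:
$U{\left(S \right)} = \frac{-38 + S}{2 S}$
$\frac{-19588 + \frac{17659}{-33143}}{U{\left(-187 \right)} + 11596} = \frac{-19588 + \frac{17659}{-33143}}{\frac{-38 - 187}{2 \left(-187\right)} + 11596} = \frac{-19588 + 17659 \left(- \frac{1}{33143}\right)}{\frac{1}{2} \left(- \frac{1}{187}\right) \left(-225\right) + 11596} = \frac{-19588 - \frac{17659}{33143}}{\frac{225}{374} + 11596} = - \frac{649222743}{33143 \cdot \frac{4337129}{374}} = \left(- \frac{649222743}{33143}\right) \frac{374}{4337129} = - \frac{22073573262}{13067769677}$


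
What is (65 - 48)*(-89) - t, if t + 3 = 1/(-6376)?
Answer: -9627759/6376 ≈ -1510.0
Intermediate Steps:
t = -19129/6376 (t = -3 + 1/(-6376) = -3 - 1/6376 = -19129/6376 ≈ -3.0002)
(65 - 48)*(-89) - t = (65 - 48)*(-89) - 1*(-19129/6376) = 17*(-89) + 19129/6376 = -1513 + 19129/6376 = -9627759/6376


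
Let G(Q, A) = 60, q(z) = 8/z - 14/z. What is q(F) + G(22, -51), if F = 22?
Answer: 657/11 ≈ 59.727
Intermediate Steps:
q(z) = -6/z
q(F) + G(22, -51) = -6/22 + 60 = -6*1/22 + 60 = -3/11 + 60 = 657/11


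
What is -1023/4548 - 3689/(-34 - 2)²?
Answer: -1508615/491184 ≈ -3.0714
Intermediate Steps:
-1023/4548 - 3689/(-34 - 2)² = -1023*1/4548 - 3689/((-36)²) = -341/1516 - 3689/1296 = -1508615/491184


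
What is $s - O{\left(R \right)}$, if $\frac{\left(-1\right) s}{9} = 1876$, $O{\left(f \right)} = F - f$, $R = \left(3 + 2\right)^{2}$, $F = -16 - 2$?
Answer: $-16841$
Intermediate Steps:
$F = -18$ ($F = -16 - 2 = -18$)
$R = 25$ ($R = 5^{2} = 25$)
$O{\left(f \right)} = -18 - f$
$s = -16884$ ($s = \left(-9\right) 1876 = -16884$)
$s - O{\left(R \right)} = -16884 - \left(-18 - 25\right) = -16884 - -43 = -16884 + 43 = -16841$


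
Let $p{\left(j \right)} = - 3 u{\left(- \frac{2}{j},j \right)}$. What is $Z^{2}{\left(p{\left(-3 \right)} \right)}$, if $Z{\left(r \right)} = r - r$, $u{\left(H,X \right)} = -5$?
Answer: $0$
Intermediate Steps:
$p{\left(j \right)} = 15$ ($p{\left(j \right)} = \left(-3\right) \left(-5\right) = 15$)
$Z{\left(r \right)} = 0$
$Z^{2}{\left(p{\left(-3 \right)} \right)} = 0^{2} = 0$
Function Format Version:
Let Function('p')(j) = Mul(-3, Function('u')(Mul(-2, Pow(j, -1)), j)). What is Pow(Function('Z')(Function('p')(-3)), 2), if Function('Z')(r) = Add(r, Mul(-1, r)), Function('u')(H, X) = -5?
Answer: 0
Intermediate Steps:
Function('p')(j) = 15 (Function('p')(j) = Mul(-3, -5) = 15)
Function('Z')(r) = 0
Pow(Function('Z')(Function('p')(-3)), 2) = Pow(0, 2) = 0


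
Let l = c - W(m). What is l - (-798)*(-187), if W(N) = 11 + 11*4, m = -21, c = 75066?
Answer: -74215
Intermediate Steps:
W(N) = 55 (W(N) = 11 + 44 = 55)
l = 75011 (l = 75066 - 1*55 = 75066 - 55 = 75011)
l - (-798)*(-187) = 75011 - (-798)*(-187) = 75011 - 1*149226 = 75011 - 149226 = -74215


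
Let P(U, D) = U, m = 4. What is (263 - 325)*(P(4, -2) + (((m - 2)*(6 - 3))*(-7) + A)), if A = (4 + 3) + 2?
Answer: 1798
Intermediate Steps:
A = 9 (A = 7 + 2 = 9)
(263 - 325)*(P(4, -2) + (((m - 2)*(6 - 3))*(-7) + A)) = (263 - 325)*(4 + (((4 - 2)*(6 - 3))*(-7) + 9)) = -62*(4 + ((2*3)*(-7) + 9)) = -62*(4 + (6*(-7) + 9)) = -62*(4 + (-42 + 9)) = -62*(4 - 33) = -62*(-29) = 1798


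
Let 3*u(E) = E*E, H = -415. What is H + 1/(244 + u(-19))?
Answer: -453592/1093 ≈ -415.00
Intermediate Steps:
u(E) = E²/3 (u(E) = (E*E)/3 = E²/3)
H + 1/(244 + u(-19)) = -415 + 1/(244 + (⅓)*(-19)²) = -415 + 1/(244 + (⅓)*361) = -415 + 1/(244 + 361/3) = -415 + 1/(1093/3) = -415 + 3/1093 = -453592/1093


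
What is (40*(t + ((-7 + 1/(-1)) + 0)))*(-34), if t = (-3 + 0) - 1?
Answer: 16320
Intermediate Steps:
t = -4 (t = -3 - 1 = -4)
(40*(t + ((-7 + 1/(-1)) + 0)))*(-34) = (40*(-4 + ((-7 + 1/(-1)) + 0)))*(-34) = (40*(-4 + ((-7 - 1) + 0)))*(-34) = (40*(-4 + (-8 + 0)))*(-34) = (40*(-4 - 8))*(-34) = (40*(-12))*(-34) = -480*(-34) = 16320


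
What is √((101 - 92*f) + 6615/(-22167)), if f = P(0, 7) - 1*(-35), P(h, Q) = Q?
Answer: 2*I*√634154357/821 ≈ 61.346*I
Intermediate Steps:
f = 42 (f = 7 - 1*(-35) = 7 + 35 = 42)
√((101 - 92*f) + 6615/(-22167)) = √((101 - 92*42) + 6615/(-22167)) = √((101 - 3864) + 6615*(-1/22167)) = √(-3763 - 245/821) = √(-3089668/821) = 2*I*√634154357/821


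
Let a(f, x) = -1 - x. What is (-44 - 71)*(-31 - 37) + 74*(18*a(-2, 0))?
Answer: 6488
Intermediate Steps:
(-44 - 71)*(-31 - 37) + 74*(18*a(-2, 0)) = (-44 - 71)*(-31 - 37) + 74*(18*(-1 - 1*0)) = -115*(-68) + 74*(18*(-1 + 0)) = 7820 + 74*(18*(-1)) = 7820 + 74*(-18) = 7820 - 1332 = 6488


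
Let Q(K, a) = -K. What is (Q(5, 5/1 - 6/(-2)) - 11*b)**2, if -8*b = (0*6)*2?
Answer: 25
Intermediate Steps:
b = 0 (b = -0*6*2/8 = -0*2 = -1/8*0 = 0)
(Q(5, 5/1 - 6/(-2)) - 11*b)**2 = (-1*5 - 11*0)**2 = (-5 + 0)**2 = (-5)**2 = 25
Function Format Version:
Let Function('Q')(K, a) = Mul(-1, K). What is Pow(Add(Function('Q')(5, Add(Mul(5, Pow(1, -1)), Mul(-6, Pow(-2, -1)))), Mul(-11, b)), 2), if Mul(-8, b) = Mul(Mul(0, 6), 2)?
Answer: 25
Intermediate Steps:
b = 0 (b = Mul(Rational(-1, 8), Mul(Mul(0, 6), 2)) = Mul(Rational(-1, 8), Mul(0, 2)) = Mul(Rational(-1, 8), 0) = 0)
Pow(Add(Function('Q')(5, Add(Mul(5, Pow(1, -1)), Mul(-6, Pow(-2, -1)))), Mul(-11, b)), 2) = Pow(Add(Mul(-1, 5), Mul(-11, 0)), 2) = Pow(Add(-5, 0), 2) = Pow(-5, 2) = 25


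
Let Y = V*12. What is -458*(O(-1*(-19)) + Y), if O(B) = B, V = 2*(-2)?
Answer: 13282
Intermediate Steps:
V = -4
Y = -48 (Y = -4*12 = -48)
-458*(O(-1*(-19)) + Y) = -458*(-1*(-19) - 48) = -458*(19 - 48) = -458*(-29) = 13282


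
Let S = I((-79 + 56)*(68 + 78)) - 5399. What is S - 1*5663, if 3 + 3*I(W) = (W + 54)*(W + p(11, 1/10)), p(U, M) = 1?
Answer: 3686113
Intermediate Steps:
I(W) = -1 + (1 + W)*(54 + W)/3 (I(W) = -1 + ((W + 54)*(W + 1))/3 = -1 + ((54 + W)*(1 + W))/3 = -1 + ((1 + W)*(54 + W))/3 = -1 + (1 + W)*(54 + W)/3)
S = 3691776 (S = (17 + ((-79 + 56)*(68 + 78))**2/3 + 55*((-79 + 56)*(68 + 78))/3) - 5399 = (17 + (-23*146)**2/3 + 55*(-23*146)/3) - 5399 = (17 + (1/3)*(-3358)**2 + (55/3)*(-3358)) - 5399 = (17 + (1/3)*11276164 - 184690/3) - 5399 = (17 + 11276164/3 - 184690/3) - 5399 = 3697175 - 5399 = 3691776)
S - 1*5663 = 3691776 - 1*5663 = 3691776 - 5663 = 3686113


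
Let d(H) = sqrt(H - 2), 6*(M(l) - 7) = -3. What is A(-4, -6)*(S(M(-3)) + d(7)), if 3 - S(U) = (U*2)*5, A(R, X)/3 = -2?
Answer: 372 - 6*sqrt(5) ≈ 358.58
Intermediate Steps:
A(R, X) = -6 (A(R, X) = 3*(-2) = -6)
M(l) = 13/2 (M(l) = 7 + (1/6)*(-3) = 7 - 1/2 = 13/2)
d(H) = sqrt(-2 + H)
S(U) = 3 - 10*U (S(U) = 3 - U*2*5 = 3 - 2*U*5 = 3 - 10*U)
A(-4, -6)*(S(M(-3)) + d(7)) = -6*((3 - 10*13/2) + sqrt(-2 + 7)) = -6*((3 - 65) + sqrt(5)) = -6*(-62 + sqrt(5)) = 372 - 6*sqrt(5)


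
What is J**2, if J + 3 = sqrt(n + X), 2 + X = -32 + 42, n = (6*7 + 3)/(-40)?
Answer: (12 - sqrt(110))**2/16 ≈ 0.14287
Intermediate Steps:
n = -9/8 (n = (42 + 3)*(-1/40) = 45*(-1/40) = -9/8 ≈ -1.1250)
X = 8 (X = -2 + (-32 + 42) = -2 + 10 = 8)
J = -3 + sqrt(110)/4 (J = -3 + sqrt(-9/8 + 8) = -3 + sqrt(55/8) = -3 + sqrt(110)/4 ≈ -0.37798)
J**2 = (-3 + sqrt(110)/4)**2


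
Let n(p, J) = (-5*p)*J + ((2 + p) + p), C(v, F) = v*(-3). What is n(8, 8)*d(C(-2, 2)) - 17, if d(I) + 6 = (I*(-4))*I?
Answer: 45283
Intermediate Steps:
C(v, F) = -3*v
d(I) = -6 - 4*I**2 (d(I) = -6 + (I*(-4))*I = -6 + (-4*I)*I = -6 - 4*I**2)
n(p, J) = 2 + 2*p - 5*J*p (n(p, J) = -5*J*p + (2 + 2*p) = 2 + 2*p - 5*J*p)
n(8, 8)*d(C(-2, 2)) - 17 = (2 + 2*8 - 5*8*8)*(-6 - 4*(-3*(-2))**2) - 17 = (2 + 16 - 320)*(-6 - 4*6**2) - 17 = -302*(-6 - 4*36) - 17 = -302*(-6 - 144) - 17 = -302*(-150) - 17 = 45300 - 17 = 45283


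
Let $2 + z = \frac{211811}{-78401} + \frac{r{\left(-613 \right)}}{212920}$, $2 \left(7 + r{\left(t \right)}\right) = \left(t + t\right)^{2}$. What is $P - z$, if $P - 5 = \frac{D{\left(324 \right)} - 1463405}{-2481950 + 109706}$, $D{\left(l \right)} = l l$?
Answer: $\frac{66772188070861039}{9900050847156120} \approx 6.7446$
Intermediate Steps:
$r{\left(t \right)} = -7 + 2 t^{2}$ ($r{\left(t \right)} = -7 + \frac{\left(t + t\right)^{2}}{2} = -7 + \frac{\left(2 t\right)^{2}}{2} = -7 + \frac{4 t^{2}}{2} = -7 + 2 t^{2}$)
$D{\left(l \right)} = l^{2}$
$z = - \frac{19564298029}{16693140920}$ ($z = -2 + \left(\frac{211811}{-78401} + \frac{-7 + 2 \left(-613\right)^{2}}{212920}\right) = -2 + \left(211811 \left(- \frac{1}{78401}\right) + \left(-7 + 2 \cdot 375769\right) \frac{1}{212920}\right) = -2 - \left(\frac{211811}{78401} - \left(-7 + 751538\right) \frac{1}{212920}\right) = -2 + \left(- \frac{211811}{78401} + 751531 \cdot \frac{1}{212920}\right) = -2 + \left(- \frac{211811}{78401} + \frac{751531}{212920}\right) = -2 + \frac{13821983811}{16693140920} = - \frac{19564298029}{16693140920} \approx -1.172$)
$P = \frac{13219649}{2372244}$ ($P = 5 + \frac{324^{2} - 1463405}{-2481950 + 109706} = 5 + \frac{104976 - 1463405}{-2372244} = 5 - - \frac{1358429}{2372244} = 5 + \frac{1358429}{2372244} = \frac{13219649}{2372244} \approx 5.5726$)
$P - z = \frac{13219649}{2372244} - - \frac{19564298029}{16693140920} = \frac{13219649}{2372244} + \frac{19564298029}{16693140920} = \frac{66772188070861039}{9900050847156120}$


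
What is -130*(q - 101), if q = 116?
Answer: -1950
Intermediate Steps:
-130*(q - 101) = -130*(116 - 101) = -130*15 = -1950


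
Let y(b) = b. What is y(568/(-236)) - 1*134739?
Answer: -7949743/59 ≈ -1.3474e+5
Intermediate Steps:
y(568/(-236)) - 1*134739 = 568/(-236) - 1*134739 = 568*(-1/236) - 134739 = -142/59 - 134739 = -7949743/59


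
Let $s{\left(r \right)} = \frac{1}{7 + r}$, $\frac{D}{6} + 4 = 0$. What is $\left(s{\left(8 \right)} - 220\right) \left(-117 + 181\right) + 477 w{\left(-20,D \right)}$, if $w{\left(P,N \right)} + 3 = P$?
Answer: $- \frac{375701}{15} \approx -25047.0$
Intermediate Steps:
$D = -24$ ($D = -24 + 6 \cdot 0 = -24 + 0 = -24$)
$w{\left(P,N \right)} = -3 + P$
$\left(s{\left(8 \right)} - 220\right) \left(-117 + 181\right) + 477 w{\left(-20,D \right)} = \left(\frac{1}{7 + 8} - 220\right) \left(-117 + 181\right) + 477 \left(-3 - 20\right) = \left(\frac{1}{15} - 220\right) 64 + 477 \left(-23\right) = \left(\frac{1}{15} - 220\right) 64 - 10971 = \left(- \frac{3299}{15}\right) 64 - 10971 = - \frac{211136}{15} - 10971 = - \frac{375701}{15}$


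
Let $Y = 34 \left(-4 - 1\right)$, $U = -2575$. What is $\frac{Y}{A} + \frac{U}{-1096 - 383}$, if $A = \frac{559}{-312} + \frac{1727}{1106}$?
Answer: $\frac{668969117}{903669} \approx 740.28$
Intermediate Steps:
$Y = -170$ ($Y = 34 \left(-5\right) = -170$)
$A = - \frac{3055}{13272}$ ($A = 559 \left(- \frac{1}{312}\right) + 1727 \cdot \frac{1}{1106} = - \frac{43}{24} + \frac{1727}{1106} = - \frac{3055}{13272} \approx -0.23018$)
$\frac{Y}{A} + \frac{U}{-1096 - 383} = - \frac{170}{- \frac{3055}{13272}} - \frac{2575}{-1096 - 383} = \left(-170\right) \left(- \frac{13272}{3055}\right) - \frac{2575}{-1096 - 383} = \frac{451248}{611} - \frac{2575}{-1479} = \frac{451248}{611} - - \frac{2575}{1479} = \frac{451248}{611} + \frac{2575}{1479} = \frac{668969117}{903669}$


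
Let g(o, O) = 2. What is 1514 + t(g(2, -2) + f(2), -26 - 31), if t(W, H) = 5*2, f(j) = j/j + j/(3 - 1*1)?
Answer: 1524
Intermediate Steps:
f(j) = 1 + j/2 (f(j) = 1 + j/(3 - 1) = 1 + j/2)
t(W, H) = 10
1514 + t(g(2, -2) + f(2), -26 - 31) = 1514 + 10 = 1524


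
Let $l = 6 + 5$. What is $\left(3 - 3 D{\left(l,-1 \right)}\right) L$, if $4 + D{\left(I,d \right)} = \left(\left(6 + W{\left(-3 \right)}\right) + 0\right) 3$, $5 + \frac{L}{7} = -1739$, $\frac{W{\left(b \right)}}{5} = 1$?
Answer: $1025472$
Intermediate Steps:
$W{\left(b \right)} = 5$ ($W{\left(b \right)} = 5 \cdot 1 = 5$)
$L = -12208$ ($L = -35 + 7 \left(-1739\right) = -35 - 12173 = -12208$)
$l = 11$
$D{\left(I,d \right)} = 29$ ($D{\left(I,d \right)} = -4 + \left(\left(6 + 5\right) + 0\right) 3 = -4 + \left(11 + 0\right) 3 = -4 + 11 \cdot 3 = -4 + 33 = 29$)
$\left(3 - 3 D{\left(l,-1 \right)}\right) L = \left(3 - 87\right) \left(-12208\right) = \left(-84\right) \left(-12208\right) = 1025472$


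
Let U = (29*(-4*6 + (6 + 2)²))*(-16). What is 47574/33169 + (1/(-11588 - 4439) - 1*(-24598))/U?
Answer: 215025861075/1973297577856 ≈ 0.10897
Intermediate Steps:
U = -18560 (U = (29*(-24 + 8²))*(-16) = (29*(-24 + 64))*(-16) = (29*40)*(-16) = 1160*(-16) = -18560)
47574/33169 + (1/(-11588 - 4439) - 1*(-24598))/U = 47574/33169 + (1/(-11588 - 4439) - 1*(-24598))/(-18560) = 47574*(1/33169) + (1/(-16027) + 24598)*(-1/18560) = 47574/33169 + (-1/16027 + 24598)*(-1/18560) = 47574/33169 + (394232145/16027)*(-1/18560) = 47574/33169 - 78846429/59492224 = 215025861075/1973297577856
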